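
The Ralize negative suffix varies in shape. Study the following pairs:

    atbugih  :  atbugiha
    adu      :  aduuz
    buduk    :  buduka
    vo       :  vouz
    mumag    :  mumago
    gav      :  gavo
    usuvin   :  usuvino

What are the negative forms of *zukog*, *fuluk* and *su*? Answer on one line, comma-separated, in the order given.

zukogo, fuluka, suuz

The pattern is voicing of the final sound: -a when the stem ends in a voiceless consonant (*atbugih*, *buduk*); -o when the stem ends in a voiced consonant (*mumag*, *gav*, *usuvin*); -uz when the stem ends in a vowel (*adu*, *vo*).
Since the final sound of *zukog* is /g/ (a voiced consonant), it takes -o, giving *zukogo*.
The final sound of *fuluk* is /k/, which is a voiceless consonant, so the suffix is -a, giving *fuluka*.
Since the final sound of *su* is /u/ (a vowel), it takes -uz, giving *suuz*.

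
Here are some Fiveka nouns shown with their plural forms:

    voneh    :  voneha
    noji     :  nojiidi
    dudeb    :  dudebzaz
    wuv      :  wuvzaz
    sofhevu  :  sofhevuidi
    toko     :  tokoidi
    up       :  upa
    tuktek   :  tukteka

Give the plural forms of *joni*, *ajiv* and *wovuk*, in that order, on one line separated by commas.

The suffix is conditioned by the final sound: -a when the stem ends in a voiceless consonant (*voneh*, *up*, *tuktek*); -zaz when the stem ends in a voiced consonant (*dudeb*, *wuv*); -idi when the stem ends in a vowel (*noji*, *sofhevu*, *toko*).
Since the final sound of *joni* is /i/ (a vowel), it takes -idi, giving *joniidi*.
The final sound of *ajiv* is /v/, which is a voiced consonant, so the suffix is -zaz, giving *ajivzaz*.
*wovuk* — final sound /k/ (a voiceless consonant) → -a → *wovuka*.

joniidi, ajivzaz, wovuka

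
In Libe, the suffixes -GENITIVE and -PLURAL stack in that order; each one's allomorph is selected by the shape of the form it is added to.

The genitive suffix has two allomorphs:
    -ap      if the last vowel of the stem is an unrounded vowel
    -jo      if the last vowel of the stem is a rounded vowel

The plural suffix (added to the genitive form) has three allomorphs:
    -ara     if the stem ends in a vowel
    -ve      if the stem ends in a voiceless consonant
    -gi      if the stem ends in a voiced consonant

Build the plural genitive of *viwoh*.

Since the last vowel of *viwoh* is /o/ (a rounded vowel), it takes -jo, giving *viwohjo*.
The genitive form *viwohjo* — final sound /o/ (a vowel) → -ara → *viwohjoara*.

viwohjoara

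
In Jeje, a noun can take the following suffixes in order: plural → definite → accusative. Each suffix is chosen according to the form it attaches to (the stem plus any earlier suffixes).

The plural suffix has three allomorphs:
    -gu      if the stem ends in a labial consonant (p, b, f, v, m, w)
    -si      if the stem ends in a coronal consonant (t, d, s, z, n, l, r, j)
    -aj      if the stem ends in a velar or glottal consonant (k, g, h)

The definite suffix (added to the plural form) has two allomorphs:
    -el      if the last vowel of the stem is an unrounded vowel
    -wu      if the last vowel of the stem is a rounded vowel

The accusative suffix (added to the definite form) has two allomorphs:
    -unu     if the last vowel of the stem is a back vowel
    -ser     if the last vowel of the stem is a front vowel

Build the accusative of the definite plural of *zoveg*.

zovegajelser

The final consonant of *zoveg* is /g/, which is velar/glottal, so the plural suffix is -aj, giving *zovegaj*.
The last vowel of the plural form *zovegaj* is /a/, which is an unrounded vowel, so the definite suffix is -el, giving *zovegajel*.
The definite form *zovegajel* — last vowel /e/ (a front vowel) → -ser → *zovegajelser*.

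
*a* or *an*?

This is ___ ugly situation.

an

The indefinite article is chosen by the initial *sound* of the following word, not its spelling.
*ugly* begins with the sound /ʌ/ (u pronounced /ʌ/) — a vowel sound.
So the article is *an*: This is an ugly situation.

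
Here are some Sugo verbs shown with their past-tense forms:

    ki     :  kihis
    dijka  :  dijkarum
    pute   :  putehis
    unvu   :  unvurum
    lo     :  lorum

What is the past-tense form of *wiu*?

wiurum

The pattern is front/back vowel harmony: -his when the last vowel of the stem is a front vowel (*ki*, *pute*); -rum when the last vowel of the stem is a back vowel (*dijka*, *unvu*, *lo*).
*wiu*: last vowel = /u/, a back vowel → -rum → *wiurum*.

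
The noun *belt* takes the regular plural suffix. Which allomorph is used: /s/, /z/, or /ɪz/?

The stem *belt* ends in a voiceless non-sibilant consonant.
The plural suffix surfaces as /ɪz/ after sibilants, /s/ after other voiceless consonants, and /z/ after other voiced sounds.
So the plural -s on *belt* is pronounced /s/.

/s/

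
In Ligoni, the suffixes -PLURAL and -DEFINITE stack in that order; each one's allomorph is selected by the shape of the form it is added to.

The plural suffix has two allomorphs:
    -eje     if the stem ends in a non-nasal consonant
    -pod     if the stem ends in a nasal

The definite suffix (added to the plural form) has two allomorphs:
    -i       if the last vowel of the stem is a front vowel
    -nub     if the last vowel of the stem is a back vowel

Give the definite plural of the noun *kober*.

koberejei

*kober* — final consonant /r/ (non-nasal) → -eje → *kobereje*.
The plural form *kobereje* — last vowel /e/ (a front vowel) → -i → *koberejei*.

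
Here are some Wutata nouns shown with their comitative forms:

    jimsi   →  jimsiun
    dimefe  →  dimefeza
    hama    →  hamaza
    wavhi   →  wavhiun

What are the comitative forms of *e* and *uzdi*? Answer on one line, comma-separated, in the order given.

The alternation tracks the last vowel of the stem — -un when the last vowel of the stem is a high vowel (*jimsi*, *wavhi*); -za when the last vowel of the stem is a non-high vowel (*dimefe*, *hama*).
Since the last vowel of *e* is /e/ (a non-high vowel), it takes -za, giving *eza*.
Since the last vowel of *uzdi* is /i/ (a high vowel), it takes -un, giving *uzdiun*.

eza, uzdiun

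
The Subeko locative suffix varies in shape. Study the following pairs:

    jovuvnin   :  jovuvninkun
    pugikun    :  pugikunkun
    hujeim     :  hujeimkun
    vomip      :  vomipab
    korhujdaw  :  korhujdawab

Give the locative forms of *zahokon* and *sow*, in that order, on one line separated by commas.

zahokonkun, sowab

The suffix is conditioned by the final consonant: -kun when the stem ends in a nasal (*jovuvnin*, *pugikun*, *hujeim*); -ab when the stem ends in a non-nasal consonant (*vomip*, *korhujdaw*).
*zahokon*: final consonant = /n/, a nasal → -kun → *zahokonkun*.
The final consonant of *sow* is /w/, which is non-nasal, so the suffix is -ab, giving *sowab*.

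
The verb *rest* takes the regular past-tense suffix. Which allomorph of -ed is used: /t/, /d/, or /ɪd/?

The stem *rest* ends in /t/ or /d/.
The -ed suffix is realized as /ɪd/ after /t, d/; as /t/ after other voiceless consonants; and as /d/ after other voiced sounds.
So -ed on *rest* is pronounced /ɪd/.

/ɪd/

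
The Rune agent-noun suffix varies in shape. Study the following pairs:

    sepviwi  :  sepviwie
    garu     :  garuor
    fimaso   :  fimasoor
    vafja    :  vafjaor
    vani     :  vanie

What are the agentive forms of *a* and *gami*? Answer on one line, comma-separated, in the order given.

aor, gamie

The pattern is front/back vowel harmony: -e when the last vowel of the stem is a front vowel (*sepviwi*, *vani*); -or when the last vowel of the stem is a back vowel (*garu*, *fimaso*, *vafja*).
The last vowel of *a* is /a/, which is a back vowel, so the suffix is -or, giving *aor*.
Since the last vowel of *gami* is /i/ (a front vowel), it takes -e, giving *gamie*.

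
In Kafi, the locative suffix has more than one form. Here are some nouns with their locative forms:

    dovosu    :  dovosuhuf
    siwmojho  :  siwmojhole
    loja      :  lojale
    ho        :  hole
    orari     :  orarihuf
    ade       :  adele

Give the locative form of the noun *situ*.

situhuf

Looking at the last vowel of each stem: -huf when the last vowel of the stem is a high vowel (*dovosu*, *orari*); -le when the last vowel of the stem is a non-high vowel (*siwmojho*, *loja*, *ho*, *ade*).
*situ* — last vowel /u/ (a high vowel) → -huf → *situhuf*.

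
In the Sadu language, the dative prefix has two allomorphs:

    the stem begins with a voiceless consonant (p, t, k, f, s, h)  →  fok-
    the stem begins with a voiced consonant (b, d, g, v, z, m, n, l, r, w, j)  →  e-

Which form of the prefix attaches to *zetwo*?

*zetwo*: first consonant = /z/, voiced → e-.

e-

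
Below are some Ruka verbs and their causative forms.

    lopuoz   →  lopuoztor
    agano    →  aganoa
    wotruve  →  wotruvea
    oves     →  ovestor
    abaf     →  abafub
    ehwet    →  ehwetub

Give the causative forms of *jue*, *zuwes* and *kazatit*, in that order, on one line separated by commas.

juea, zuwestor, kazatitub

Looking at the final sound of each stem: -tor when the stem ends in a sibilant (*lopuoz*, *oves*); -ub when the stem ends in a non-sibilant consonant (*abaf*, *ehwet*); -a when the stem ends in a vowel (*agano*, *wotruve*).
Since the final sound of *jue* is /e/ (a vowel), it takes -a, giving *juea*.
*zuwes* — final sound /s/ (a sibilant) → -tor → *zuwestor*.
The final sound of *kazatit* is /t/, which is a non-sibilant consonant, so the suffix is -ub, giving *kazatitub*.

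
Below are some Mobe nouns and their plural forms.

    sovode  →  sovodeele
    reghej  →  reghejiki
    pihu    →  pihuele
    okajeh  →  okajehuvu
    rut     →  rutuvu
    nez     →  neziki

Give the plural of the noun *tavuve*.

tavuveele

The pattern is voicing of the final sound: -uvu when the stem ends in a voiceless consonant (*okajeh*, *rut*); -iki when the stem ends in a voiced consonant (*reghej*, *nez*); -ele when the stem ends in a vowel (*sovode*, *pihu*).
*tavuve*: final sound = /e/, a vowel → -ele → *tavuveele*.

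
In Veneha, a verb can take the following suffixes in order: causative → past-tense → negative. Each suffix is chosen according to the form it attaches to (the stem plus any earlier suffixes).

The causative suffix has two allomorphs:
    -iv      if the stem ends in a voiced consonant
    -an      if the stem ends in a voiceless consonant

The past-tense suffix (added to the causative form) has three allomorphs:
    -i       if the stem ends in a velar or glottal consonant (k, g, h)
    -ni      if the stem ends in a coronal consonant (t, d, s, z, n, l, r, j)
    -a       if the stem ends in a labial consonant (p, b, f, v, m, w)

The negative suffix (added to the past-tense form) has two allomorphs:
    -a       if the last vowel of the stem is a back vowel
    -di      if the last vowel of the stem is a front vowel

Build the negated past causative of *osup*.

osupannidi

*osup*: final consonant = /p/, voiceless → -an → *osupan*.
The final consonant of the causative form *osupan* is /n/, which is coronal, so the past-tense suffix is -ni, giving *osupanni*.
The past-tense form *osupanni*: last vowel = /i/, a front vowel → -di → *osupannidi*.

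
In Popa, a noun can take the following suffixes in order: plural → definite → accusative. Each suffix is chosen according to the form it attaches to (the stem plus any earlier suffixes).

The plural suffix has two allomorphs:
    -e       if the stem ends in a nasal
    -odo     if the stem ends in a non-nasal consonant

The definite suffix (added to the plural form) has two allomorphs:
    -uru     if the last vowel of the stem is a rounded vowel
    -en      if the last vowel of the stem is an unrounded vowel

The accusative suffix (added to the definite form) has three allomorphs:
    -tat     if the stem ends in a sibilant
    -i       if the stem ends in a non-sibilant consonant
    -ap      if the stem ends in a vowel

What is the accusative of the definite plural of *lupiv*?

lupivodouruap

Since the final consonant of *lupiv* is /v/ (non-nasal), it takes -odo, giving *lupivodo*.
The last vowel of the plural form *lupivodo* is /o/, which is a rounded vowel, so the definite suffix is -uru, giving *lupivodouru*.
The definite form *lupivodouru* — final sound /u/ (a vowel) → -ap → *lupivodouruap*.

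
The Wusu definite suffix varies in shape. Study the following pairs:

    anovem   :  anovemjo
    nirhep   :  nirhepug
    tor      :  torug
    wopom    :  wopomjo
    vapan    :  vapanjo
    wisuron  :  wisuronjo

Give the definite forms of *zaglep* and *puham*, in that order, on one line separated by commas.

The pattern is nasality of the final consonant: -jo when the stem ends in a nasal (*anovem*, *wopom*, *vapan*, *wisuron*); -ug when the stem ends in a non-nasal consonant (*nirhep*, *tor*).
Since the final consonant of *zaglep* is /p/ (non-nasal), it takes -ug, giving *zaglepug*.
Since the final consonant of *puham* is /m/ (a nasal), it takes -jo, giving *puhamjo*.

zaglepug, puhamjo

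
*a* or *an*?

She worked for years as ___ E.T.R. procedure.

an

The indefinite article is chosen by the initial *sound* of the following word, not its spelling.
The initialism *E.T.R.* is read letter by letter; the first letter, E, is pronounced /iː/, which begins with a vowel sound.
So the article is *an*: She worked for years as an E.T.R. procedure.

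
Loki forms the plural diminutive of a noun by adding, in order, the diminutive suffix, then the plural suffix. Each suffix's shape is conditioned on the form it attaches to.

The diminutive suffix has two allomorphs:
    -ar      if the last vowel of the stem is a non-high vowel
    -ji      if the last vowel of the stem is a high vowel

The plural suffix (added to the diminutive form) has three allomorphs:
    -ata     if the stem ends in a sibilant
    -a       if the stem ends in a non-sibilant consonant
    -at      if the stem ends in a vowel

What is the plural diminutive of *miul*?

miuljiat

*miul* — last vowel /u/ (a high vowel) → -ji → *miulji*.
The final sound of the diminutive form *miulji* is /i/, which is a vowel, so the plural suffix is -at, giving *miuljiat*.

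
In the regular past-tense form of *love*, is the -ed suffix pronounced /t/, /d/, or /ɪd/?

The stem *love* ends in a voiced sound other than /d/.
The -ed suffix is realized as /ɪd/ after /t, d/; as /t/ after other voiceless consonants; and as /d/ after other voiced sounds.
So -ed on *love* is pronounced /d/.

/d/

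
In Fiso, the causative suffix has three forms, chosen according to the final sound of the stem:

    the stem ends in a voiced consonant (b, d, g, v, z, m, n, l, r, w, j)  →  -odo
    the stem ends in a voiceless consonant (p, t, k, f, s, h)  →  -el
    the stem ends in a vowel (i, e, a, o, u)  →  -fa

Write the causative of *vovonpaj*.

vovonpajodo

*vovonpaj* — final sound /j/ (a voiced consonant) → -odo → *vovonpajodo*.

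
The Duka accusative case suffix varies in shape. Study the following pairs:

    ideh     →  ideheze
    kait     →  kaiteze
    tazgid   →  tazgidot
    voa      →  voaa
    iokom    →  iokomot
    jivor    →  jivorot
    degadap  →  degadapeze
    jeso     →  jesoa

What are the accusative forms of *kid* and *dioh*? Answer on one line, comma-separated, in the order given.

kidot, dioheze

The pattern is voicing of the final sound: -eze when the stem ends in a voiceless consonant (*ideh*, *kait*, *degadap*); -ot when the stem ends in a voiced consonant (*tazgid*, *iokom*, *jivor*); -a when the stem ends in a vowel (*voa*, *jeso*).
*kid*: final sound = /d/, a voiced consonant → -ot → *kidot*.
Since the final sound of *dioh* is /h/ (a voiceless consonant), it takes -eze, giving *dioheze*.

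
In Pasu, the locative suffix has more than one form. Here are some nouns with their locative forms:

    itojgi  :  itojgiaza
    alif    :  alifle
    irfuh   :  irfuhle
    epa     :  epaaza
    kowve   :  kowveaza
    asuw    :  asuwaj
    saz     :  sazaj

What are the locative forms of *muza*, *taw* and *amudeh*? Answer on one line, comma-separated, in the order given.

muzaaza, tawaj, amudehle

The pattern is voicing of the final sound: -le when the stem ends in a voiceless consonant (*alif*, *irfuh*); -aj when the stem ends in a voiced consonant (*asuw*, *saz*); -aza when the stem ends in a vowel (*itojgi*, *epa*, *kowve*).
*muza*: final sound = /a/, a vowel → -aza → *muzaaza*.
Since the final sound of *taw* is /w/ (a voiced consonant), it takes -aj, giving *tawaj*.
*amudeh* — final sound /h/ (a voiceless consonant) → -le → *amudehle*.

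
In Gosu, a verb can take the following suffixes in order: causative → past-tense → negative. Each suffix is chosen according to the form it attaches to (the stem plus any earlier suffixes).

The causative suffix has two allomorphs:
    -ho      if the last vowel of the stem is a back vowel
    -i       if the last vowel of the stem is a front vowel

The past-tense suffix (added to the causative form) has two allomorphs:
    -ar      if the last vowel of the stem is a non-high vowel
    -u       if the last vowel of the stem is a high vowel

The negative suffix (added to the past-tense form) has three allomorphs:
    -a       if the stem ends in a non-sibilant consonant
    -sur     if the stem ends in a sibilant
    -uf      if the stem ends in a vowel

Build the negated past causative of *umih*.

*umih* — last vowel /i/ (a front vowel) → -i → *umihi*.
The causative form *umihi*: last vowel = /i/, a high vowel → -u → *umihiu*.
The past-tense form *umihiu*: final sound = /u/, a vowel → -uf → *umihiuuf*.

umihiuuf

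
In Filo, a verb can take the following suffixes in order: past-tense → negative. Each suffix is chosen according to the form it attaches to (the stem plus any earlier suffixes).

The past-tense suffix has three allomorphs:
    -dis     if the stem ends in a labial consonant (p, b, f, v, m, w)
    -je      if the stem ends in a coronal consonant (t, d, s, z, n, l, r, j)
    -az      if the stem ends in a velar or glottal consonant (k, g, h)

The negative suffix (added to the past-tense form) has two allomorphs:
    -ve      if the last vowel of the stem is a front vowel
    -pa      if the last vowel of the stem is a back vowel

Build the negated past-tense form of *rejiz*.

*rejiz* — final consonant /z/ (coronal) → -je → *rejizje*.
The past-tense form *rejizje* — last vowel /e/ (a front vowel) → -ve → *rejizjeve*.

rejizjeve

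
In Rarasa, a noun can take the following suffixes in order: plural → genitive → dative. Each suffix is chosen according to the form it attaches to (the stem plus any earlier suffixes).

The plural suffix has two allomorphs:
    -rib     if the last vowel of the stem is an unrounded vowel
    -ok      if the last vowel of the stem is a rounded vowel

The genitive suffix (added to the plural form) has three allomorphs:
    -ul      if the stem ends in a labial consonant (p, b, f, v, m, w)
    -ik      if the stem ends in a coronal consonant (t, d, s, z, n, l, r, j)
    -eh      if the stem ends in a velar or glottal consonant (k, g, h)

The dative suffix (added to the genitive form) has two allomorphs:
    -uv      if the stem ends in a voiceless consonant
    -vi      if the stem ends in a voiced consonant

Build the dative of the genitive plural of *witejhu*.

*witejhu*: last vowel = /u/, a rounded vowel → -ok → *witejhuok*.
The plural form *witejhuok*: final consonant = /k/, velar/glottal → -eh → *witejhuokeh*.
The final consonant of the genitive form *witejhuokeh* is /h/, which is voiceless, so the dative suffix is -uv, giving *witejhuokehuv*.

witejhuokehuv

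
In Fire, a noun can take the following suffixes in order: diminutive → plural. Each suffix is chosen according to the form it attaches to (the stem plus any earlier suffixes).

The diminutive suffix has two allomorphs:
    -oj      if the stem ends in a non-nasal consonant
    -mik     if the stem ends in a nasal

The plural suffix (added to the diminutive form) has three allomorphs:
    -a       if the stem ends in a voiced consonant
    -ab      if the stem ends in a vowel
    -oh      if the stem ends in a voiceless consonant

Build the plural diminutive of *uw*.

Since the final consonant of *uw* is /w/ (non-nasal), it takes -oj, giving *uwoj*.
The final sound of the diminutive form *uwoj* is /j/, which is a voiced consonant, so the plural suffix is -a, giving *uwoja*.

uwoja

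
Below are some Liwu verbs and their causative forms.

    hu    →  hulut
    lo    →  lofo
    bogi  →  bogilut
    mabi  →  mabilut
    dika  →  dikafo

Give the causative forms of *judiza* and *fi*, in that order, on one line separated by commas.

judizafo, filut

The pattern is height harmony: -lut when the last vowel of the stem is a high vowel (*hu*, *bogi*, *mabi*); -fo when the last vowel of the stem is a non-high vowel (*lo*, *dika*).
Since the last vowel of *judiza* is /a/ (a non-high vowel), it takes -fo, giving *judizafo*.
Since the last vowel of *fi* is /i/ (a high vowel), it takes -lut, giving *filut*.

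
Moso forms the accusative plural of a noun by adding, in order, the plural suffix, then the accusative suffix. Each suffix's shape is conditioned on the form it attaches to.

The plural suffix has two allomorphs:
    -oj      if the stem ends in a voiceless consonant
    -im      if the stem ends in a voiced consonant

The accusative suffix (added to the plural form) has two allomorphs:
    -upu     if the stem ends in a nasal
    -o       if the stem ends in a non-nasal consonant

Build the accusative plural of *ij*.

Since the final consonant of *ij* is /j/ (voiced), it takes -im, giving *ijim*.
The final consonant of the plural form *ijim* is /m/, which is a nasal, so the accusative suffix is -upu, giving *ijimupu*.

ijimupu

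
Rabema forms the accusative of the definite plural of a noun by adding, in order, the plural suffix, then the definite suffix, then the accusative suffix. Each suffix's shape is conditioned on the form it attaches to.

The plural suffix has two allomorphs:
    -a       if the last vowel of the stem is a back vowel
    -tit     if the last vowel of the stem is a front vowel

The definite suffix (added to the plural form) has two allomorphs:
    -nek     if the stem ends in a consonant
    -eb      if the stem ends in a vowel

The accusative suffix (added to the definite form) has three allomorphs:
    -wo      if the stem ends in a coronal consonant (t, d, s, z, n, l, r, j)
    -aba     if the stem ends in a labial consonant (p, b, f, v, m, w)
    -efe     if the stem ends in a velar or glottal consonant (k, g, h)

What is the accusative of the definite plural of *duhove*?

The last vowel of *duhove* is /e/, which is a front vowel, so the plural suffix is -tit, giving *duhovetit*.
The plural form *duhovetit*: final sound = /t/, a consonant → -nek → *duhovetitnek*.
The definite form *duhovetitnek* — final consonant /k/ (velar/glottal) → -efe → *duhovetitnekefe*.

duhovetitnekefe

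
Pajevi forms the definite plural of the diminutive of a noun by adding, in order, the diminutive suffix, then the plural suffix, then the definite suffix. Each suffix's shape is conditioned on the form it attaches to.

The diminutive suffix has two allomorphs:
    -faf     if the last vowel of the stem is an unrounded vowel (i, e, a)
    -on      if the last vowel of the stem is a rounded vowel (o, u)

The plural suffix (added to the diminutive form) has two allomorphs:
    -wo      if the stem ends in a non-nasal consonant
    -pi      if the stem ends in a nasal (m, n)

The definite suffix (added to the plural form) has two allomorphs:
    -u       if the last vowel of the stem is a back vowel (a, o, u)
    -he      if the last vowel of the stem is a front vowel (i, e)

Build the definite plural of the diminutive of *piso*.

pisoonpihe

Since the last vowel of *piso* is /o/ (a rounded vowel), it takes -on, giving *pisoon*.
Since the final consonant of the diminutive form *pisoon* is /n/ (a nasal), it takes -pi, giving *pisoonpi*.
The last vowel of the plural form *pisoonpi* is /i/, which is a front vowel, so the definite suffix is -he, giving *pisoonpihe*.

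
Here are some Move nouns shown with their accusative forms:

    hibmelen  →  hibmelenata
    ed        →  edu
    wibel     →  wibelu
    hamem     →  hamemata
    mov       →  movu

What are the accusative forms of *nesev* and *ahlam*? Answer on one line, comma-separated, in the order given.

nesevu, ahlamata

The suffix is conditioned by the final consonant: -ata when the stem ends in a nasal (*hibmelen*, *hamem*); -u when the stem ends in a non-nasal consonant (*ed*, *wibel*, *mov*).
Since the final consonant of *nesev* is /v/ (non-nasal), it takes -u, giving *nesevu*.
The final consonant of *ahlam* is /m/, which is a nasal, so the suffix is -ata, giving *ahlamata*.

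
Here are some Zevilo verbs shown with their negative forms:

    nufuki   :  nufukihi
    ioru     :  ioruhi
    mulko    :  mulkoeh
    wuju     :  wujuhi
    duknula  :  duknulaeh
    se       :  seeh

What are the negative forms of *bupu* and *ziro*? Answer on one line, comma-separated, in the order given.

Looking at the last vowel of each stem: -hi when the last vowel of the stem is a high vowel (*nufuki*, *ioru*, *wuju*); -eh when the last vowel of the stem is a non-high vowel (*mulko*, *duknula*, *se*).
Since the last vowel of *bupu* is /u/ (a high vowel), it takes -hi, giving *bupuhi*.
The last vowel of *ziro* is /o/, which is a non-high vowel, so the suffix is -eh, giving *ziroeh*.

bupuhi, ziroeh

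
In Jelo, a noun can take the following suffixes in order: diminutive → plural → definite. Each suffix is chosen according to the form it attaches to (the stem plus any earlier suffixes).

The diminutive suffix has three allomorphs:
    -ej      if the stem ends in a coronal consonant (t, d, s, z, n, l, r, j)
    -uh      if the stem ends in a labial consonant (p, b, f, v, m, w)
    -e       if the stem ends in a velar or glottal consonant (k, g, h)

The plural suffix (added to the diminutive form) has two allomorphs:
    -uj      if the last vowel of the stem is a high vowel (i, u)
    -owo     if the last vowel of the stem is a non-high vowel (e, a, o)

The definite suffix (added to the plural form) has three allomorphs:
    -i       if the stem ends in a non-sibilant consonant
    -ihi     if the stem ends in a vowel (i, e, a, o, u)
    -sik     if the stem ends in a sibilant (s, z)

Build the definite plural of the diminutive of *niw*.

niwuhuji

The final consonant of *niw* is /w/, which is labial, so the diminutive suffix is -uh, giving *niwuh*.
Since the last vowel of the diminutive form *niwuh* is /u/ (a high vowel), it takes -uj, giving *niwuhuj*.
The plural form *niwuhuj* — final sound /j/ (a non-sibilant consonant) → -i → *niwuhuji*.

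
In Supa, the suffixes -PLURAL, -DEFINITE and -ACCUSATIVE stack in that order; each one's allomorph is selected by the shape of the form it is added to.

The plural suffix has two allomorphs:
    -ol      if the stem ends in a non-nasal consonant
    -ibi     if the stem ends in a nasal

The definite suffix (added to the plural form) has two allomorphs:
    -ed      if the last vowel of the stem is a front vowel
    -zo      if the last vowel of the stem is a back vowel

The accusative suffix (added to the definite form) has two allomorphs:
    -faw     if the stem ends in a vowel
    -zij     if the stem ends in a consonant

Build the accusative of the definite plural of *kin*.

kinibiedzij

*kin* — final consonant /n/ (a nasal) → -ibi → *kinibi*.
The plural form *kinibi*: last vowel = /i/, a front vowel → -ed → *kinibied*.
The definite form *kinibied*: final sound = /d/, a consonant → -zij → *kinibiedzij*.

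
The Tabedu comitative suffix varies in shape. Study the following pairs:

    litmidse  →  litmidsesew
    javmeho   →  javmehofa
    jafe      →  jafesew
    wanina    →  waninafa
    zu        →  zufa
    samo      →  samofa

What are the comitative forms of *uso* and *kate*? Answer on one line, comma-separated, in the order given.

usofa, katesew

The alternation tracks the last vowel of the stem — -sew when the last vowel of the stem is a front vowel (*litmidse*, *jafe*); -fa when the last vowel of the stem is a back vowel (*javmeho*, *wanina*, *zu*, *samo*).
The last vowel of *uso* is /o/, which is a back vowel, so the suffix is -fa, giving *usofa*.
*kate* — last vowel /e/ (a front vowel) → -sew → *katesew*.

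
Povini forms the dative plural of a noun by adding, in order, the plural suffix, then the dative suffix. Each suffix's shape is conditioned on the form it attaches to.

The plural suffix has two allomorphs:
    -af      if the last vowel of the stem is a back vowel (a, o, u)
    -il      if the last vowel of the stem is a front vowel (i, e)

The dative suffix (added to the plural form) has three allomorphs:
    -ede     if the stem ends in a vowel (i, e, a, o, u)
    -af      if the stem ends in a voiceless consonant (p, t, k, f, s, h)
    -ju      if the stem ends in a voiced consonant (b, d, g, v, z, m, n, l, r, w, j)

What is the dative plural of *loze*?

The last vowel of *loze* is /e/, which is a front vowel, so the plural suffix is -il, giving *lozeil*.
The plural form *lozeil* — final sound /l/ (a voiced consonant) → -ju → *lozeilju*.

lozeilju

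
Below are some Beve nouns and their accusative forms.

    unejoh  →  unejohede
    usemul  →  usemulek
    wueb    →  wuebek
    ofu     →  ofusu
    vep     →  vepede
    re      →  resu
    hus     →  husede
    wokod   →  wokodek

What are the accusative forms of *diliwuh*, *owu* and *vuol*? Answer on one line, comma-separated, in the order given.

The suffix is conditioned by the final sound: -ede when the stem ends in a voiceless consonant (*unejoh*, *vep*, *hus*); -ek when the stem ends in a voiced consonant (*usemul*, *wueb*, *wokod*); -su when the stem ends in a vowel (*ofu*, *re*).
Since the final sound of *diliwuh* is /h/ (a voiceless consonant), it takes -ede, giving *diliwuhede*.
*owu* — final sound /u/ (a vowel) → -su → *owusu*.
The final sound of *vuol* is /l/, which is a voiced consonant, so the suffix is -ek, giving *vuolek*.

diliwuhede, owusu, vuolek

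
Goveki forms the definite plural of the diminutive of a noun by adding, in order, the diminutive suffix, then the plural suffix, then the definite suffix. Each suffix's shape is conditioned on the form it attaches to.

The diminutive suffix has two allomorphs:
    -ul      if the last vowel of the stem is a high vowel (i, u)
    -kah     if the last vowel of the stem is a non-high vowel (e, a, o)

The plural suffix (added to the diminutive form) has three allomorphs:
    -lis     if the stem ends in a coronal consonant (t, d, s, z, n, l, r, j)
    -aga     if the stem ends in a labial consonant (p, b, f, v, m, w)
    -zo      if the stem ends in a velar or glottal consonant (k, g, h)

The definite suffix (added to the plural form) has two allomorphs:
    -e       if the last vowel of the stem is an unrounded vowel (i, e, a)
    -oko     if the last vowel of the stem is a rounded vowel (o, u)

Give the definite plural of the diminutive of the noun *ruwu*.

ruwuullise

Since the last vowel of *ruwu* is /u/ (a high vowel), it takes -ul, giving *ruwuul*.
The diminutive form *ruwuul*: final consonant = /l/, coronal → -lis → *ruwuullis*.
The last vowel of the plural form *ruwuullis* is /i/, which is an unrounded vowel, so the definite suffix is -e, giving *ruwuullise*.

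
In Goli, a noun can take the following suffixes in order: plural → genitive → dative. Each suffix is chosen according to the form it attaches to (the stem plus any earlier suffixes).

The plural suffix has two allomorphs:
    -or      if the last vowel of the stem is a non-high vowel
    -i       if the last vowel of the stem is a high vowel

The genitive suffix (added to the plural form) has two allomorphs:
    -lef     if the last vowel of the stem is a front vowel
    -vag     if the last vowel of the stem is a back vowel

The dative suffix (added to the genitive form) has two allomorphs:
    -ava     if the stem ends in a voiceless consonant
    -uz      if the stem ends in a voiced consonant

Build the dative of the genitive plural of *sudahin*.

*sudahin*: last vowel = /i/, a high vowel → -i → *sudahini*.
Since the last vowel of the plural form *sudahini* is /i/ (a front vowel), it takes -lef, giving *sudahinilef*.
The final consonant of the genitive form *sudahinilef* is /f/, which is voiceless, so the dative suffix is -ava, giving *sudahinilefava*.

sudahinilefava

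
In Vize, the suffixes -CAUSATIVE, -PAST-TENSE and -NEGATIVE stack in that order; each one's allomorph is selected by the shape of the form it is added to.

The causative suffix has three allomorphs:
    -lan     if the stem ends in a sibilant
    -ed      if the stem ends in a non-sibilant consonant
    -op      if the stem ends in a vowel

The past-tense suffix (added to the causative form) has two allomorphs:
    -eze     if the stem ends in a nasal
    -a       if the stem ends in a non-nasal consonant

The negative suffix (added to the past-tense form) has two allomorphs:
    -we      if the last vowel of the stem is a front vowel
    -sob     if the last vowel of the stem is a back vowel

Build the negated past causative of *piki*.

The final sound of *piki* is /i/, which is a vowel, so the causative suffix is -op, giving *pikiop*.
The causative form *pikiop*: final consonant = /p/, non-nasal → -a → *pikiopa*.
The last vowel of the past-tense form *pikiopa* is /a/, which is a back vowel, so the negative suffix is -sob, giving *pikiopasob*.

pikiopasob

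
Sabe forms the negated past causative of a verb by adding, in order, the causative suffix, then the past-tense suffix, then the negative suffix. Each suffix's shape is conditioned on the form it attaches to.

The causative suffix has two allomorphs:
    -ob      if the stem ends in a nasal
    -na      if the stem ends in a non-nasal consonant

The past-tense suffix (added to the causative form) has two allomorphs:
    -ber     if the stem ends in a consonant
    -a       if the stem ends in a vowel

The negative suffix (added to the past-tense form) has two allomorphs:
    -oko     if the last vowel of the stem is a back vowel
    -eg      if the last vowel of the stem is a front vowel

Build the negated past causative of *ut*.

*ut*: final consonant = /t/, non-nasal → -na → *utna*.
The causative form *utna* — final sound /a/ (a vowel) → -a → *utnaa*.
The past-tense form *utnaa*: last vowel = /a/, a back vowel → -oko → *utnaaoko*.

utnaaoko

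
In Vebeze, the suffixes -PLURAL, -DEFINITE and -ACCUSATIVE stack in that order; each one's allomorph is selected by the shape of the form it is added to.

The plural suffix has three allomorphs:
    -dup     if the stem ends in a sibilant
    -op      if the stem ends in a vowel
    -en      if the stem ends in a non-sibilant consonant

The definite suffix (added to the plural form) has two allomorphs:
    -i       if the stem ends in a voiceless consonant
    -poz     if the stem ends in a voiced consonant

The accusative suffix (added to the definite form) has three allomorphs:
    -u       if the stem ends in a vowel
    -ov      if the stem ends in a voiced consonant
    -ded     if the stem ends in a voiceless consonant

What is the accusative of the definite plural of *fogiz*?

fogizdupiu

*fogiz*: final sound = /z/, a sibilant → -dup → *fogizdup*.
The plural form *fogizdup* — final consonant /p/ (voiceless) → -i → *fogizdupi*.
The definite form *fogizdupi* — final sound /i/ (a vowel) → -u → *fogizdupiu*.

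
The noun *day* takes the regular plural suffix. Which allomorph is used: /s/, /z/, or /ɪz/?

/z/

The stem *day* ends in a voiced non-sibilant sound.
The plural suffix surfaces as /ɪz/ after sibilants, /s/ after other voiceless consonants, and /z/ after other voiced sounds.
So the plural -s on *day* is pronounced /z/.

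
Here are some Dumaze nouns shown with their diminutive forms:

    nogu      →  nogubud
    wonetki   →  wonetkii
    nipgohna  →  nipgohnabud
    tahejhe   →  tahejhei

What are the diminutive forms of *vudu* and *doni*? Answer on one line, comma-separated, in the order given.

Looking at the last vowel of each stem: -i when the last vowel of the stem is a front vowel (*wonetki*, *tahejhe*); -bud when the last vowel of the stem is a back vowel (*nogu*, *nipgohna*).
*vudu*: last vowel = /u/, a back vowel → -bud → *vudubud*.
*doni* — last vowel /i/ (a front vowel) → -i → *donii*.

vudubud, donii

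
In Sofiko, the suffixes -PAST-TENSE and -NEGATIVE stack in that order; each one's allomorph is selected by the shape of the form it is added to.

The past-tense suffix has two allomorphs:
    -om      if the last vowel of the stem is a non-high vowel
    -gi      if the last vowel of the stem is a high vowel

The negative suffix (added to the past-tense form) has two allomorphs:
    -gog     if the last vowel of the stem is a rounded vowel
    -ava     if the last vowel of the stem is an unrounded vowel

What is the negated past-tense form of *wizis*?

wizisgiava

Since the last vowel of *wizis* is /i/ (a high vowel), it takes -gi, giving *wizisgi*.
The past-tense form *wizisgi* — last vowel /i/ (an unrounded vowel) → -ava → *wizisgiava*.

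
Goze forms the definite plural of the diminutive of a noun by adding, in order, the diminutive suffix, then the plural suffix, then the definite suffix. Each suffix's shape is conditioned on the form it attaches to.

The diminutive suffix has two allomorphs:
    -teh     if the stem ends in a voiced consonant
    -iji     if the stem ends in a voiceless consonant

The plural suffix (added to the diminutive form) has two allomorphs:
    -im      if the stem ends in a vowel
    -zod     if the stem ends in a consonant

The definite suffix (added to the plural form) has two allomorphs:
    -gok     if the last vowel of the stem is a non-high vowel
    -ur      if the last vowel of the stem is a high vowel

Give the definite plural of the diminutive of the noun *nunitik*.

The final consonant of *nunitik* is /k/, which is voiceless, so the diminutive suffix is -iji, giving *nunitikiji*.
The diminutive form *nunitikiji* — final sound /i/ (a vowel) → -im → *nunitikijiim*.
The plural form *nunitikijiim*: last vowel = /i/, a high vowel → -ur → *nunitikijiimur*.

nunitikijiimur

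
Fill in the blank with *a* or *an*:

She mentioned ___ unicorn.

The indefinite article is chosen by the initial *sound* of the following word, not its spelling.
*unicorn* begins with the sound /juː/ (u pronounced /juː/) — a consonant sound.
So the article is *a*: She mentioned a unicorn.

a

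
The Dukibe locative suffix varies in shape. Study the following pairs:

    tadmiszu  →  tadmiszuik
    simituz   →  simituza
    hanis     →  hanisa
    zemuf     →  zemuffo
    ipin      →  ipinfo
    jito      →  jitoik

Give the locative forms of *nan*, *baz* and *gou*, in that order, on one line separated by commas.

nanfo, baza, gouik

Looking at the final sound of each stem: -a when the stem ends in a sibilant (*simituz*, *hanis*); -fo when the stem ends in a non-sibilant consonant (*zemuf*, *ipin*); -ik when the stem ends in a vowel (*tadmiszu*, *jito*).
*nan*: final sound = /n/, a non-sibilant consonant → -fo → *nanfo*.
The final sound of *baz* is /z/, which is a sibilant, so the suffix is -a, giving *baza*.
*gou* — final sound /u/ (a vowel) → -ik → *gouik*.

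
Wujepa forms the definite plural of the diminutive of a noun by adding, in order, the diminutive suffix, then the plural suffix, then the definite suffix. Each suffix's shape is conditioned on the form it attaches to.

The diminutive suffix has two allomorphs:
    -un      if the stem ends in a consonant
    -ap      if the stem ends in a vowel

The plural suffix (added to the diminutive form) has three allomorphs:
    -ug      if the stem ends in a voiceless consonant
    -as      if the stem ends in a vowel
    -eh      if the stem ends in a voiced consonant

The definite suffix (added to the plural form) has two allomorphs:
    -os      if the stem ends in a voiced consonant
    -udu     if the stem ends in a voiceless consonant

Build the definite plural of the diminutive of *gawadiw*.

gawadiwunehudu

*gawadiw* — final sound /w/ (a consonant) → -un → *gawadiwun*.
The final sound of the diminutive form *gawadiwun* is /n/, which is a voiced consonant, so the plural suffix is -eh, giving *gawadiwuneh*.
The final consonant of the plural form *gawadiwuneh* is /h/, which is voiceless, so the definite suffix is -udu, giving *gawadiwunehudu*.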